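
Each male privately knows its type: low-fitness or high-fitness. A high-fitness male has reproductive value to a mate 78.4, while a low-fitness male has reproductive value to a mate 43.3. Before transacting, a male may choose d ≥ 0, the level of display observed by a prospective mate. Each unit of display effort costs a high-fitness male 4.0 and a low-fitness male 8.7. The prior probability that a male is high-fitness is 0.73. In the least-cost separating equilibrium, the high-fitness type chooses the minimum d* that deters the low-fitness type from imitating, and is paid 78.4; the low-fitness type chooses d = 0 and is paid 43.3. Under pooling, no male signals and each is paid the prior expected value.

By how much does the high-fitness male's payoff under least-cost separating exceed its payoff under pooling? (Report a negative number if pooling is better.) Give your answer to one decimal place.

Least-cost separating signal: d* solves 43.3 = 78.4 − 8.7·d*, so d* = (78.4 − 43.3)/8.7 ≈ 4.0345.
High-fitness type's separating payoff: 78.4 − 4.0 × d* = 78.4 − 4.0 × (78.4 − 43.3)/8.7 = 78.4 − 140.4/8.7 ≈ 62.262.
Pooling payoff: 0.73 × 78.4 + 0.27 × 43.3 = 68.923.
Difference: 62.262 − 68.923 = -6.661, i.e. -6.7 to one decimal place.
The high-fitness type would prefer the pooling outcome.

-6.7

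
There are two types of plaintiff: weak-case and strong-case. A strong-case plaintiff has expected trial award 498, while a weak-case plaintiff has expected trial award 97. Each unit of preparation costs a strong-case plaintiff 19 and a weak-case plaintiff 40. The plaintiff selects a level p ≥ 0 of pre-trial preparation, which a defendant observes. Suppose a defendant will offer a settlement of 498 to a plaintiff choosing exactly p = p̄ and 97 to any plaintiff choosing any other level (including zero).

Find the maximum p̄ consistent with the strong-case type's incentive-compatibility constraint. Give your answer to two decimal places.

Choosing p̄ yields the strong-case type 498 − 19·p̄; choosing zero yields 97.
The strong-case type is indifferent at 498 − 19·p̄ = 97, i.e. p̄ = (498 − 97) / 19 ≈ 21.11.
For any p̄ above 21.11 the strong-case type would rather pool at zero, so separation collapses.

21.11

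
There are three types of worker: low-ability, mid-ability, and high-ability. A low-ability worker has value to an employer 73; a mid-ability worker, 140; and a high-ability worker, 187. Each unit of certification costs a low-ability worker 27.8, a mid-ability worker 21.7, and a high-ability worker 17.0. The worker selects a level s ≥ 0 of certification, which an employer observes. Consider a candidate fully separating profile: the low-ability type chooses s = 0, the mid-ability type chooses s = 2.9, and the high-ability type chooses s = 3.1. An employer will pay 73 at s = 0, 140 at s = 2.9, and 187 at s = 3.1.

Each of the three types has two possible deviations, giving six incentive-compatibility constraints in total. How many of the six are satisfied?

Mid-ability (own payoff 140 − 21.7×2.9 = 77.07): to s=0 gives 73 → no gain ✓; to s=3.1 gives 187 − 21.7×3.1 = 119.73 → profitable ✗.
High-ability (own payoff 187 − 17.0×3.1 = 134.3): to s=0 gives 73 → no gain ✓; to s=2.9 gives 140 − 17.0×2.9 = 90.7 → no gain ✓.
Low-ability (own payoff 73): to s=2.9 gives 140 − 27.8×2.9 = 59.38 → no gain ✓; to s=3.1 gives 187 − 27.8×3.1 = 100.82 → profitable ✗.
4 of the 6 constraints hold; not an equilibrium.

4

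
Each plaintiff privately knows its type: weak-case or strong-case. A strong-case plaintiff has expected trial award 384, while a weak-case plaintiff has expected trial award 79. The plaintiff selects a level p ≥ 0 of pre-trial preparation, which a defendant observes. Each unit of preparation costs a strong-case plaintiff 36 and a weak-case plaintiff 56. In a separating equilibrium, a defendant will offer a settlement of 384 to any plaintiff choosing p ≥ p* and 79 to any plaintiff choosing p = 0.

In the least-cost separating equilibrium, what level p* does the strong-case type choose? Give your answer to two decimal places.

5.45

A weak-case plaintiff choosing p = 0 receives 79.
Imitating at p* instead would pay 384 at cost 56·p*, netting 384 − 56·p*.
Indifference: 79 = 384 − 56·p*, so p* = (384 − 79) / 56 ≈ 5.45.
At p* the weak-case type's incentive constraint just binds; the strong-case type strictly prefers p* since its per-unit cost is lower.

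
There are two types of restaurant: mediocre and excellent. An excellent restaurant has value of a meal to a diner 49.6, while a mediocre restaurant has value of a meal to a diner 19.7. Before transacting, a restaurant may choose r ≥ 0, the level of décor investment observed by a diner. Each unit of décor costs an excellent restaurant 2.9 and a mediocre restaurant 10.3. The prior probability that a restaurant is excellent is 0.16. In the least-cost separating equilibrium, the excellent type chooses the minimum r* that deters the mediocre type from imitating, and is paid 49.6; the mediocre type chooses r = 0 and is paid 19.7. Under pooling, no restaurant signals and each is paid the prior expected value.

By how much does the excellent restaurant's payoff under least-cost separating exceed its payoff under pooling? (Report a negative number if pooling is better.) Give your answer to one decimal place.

16.7

Least-cost separating signal: r* solves 19.7 = 49.6 − 10.3·r*, so r* = (49.6 − 19.7)/10.3 ≈ 2.9029.
Excellent type's separating payoff: 49.6 − 2.9 × r* = 49.6 − 2.9 × (49.6 − 19.7)/10.3 = 49.6 − 86.71/10.3 ≈ 41.182.
Pooling payoff: 0.16 × 49.6 + 0.84 × 19.7 = 24.484.
Difference: 41.182 − 24.484 = 16.698, i.e. 16.7 to one decimal place.
The excellent type prefers to separate.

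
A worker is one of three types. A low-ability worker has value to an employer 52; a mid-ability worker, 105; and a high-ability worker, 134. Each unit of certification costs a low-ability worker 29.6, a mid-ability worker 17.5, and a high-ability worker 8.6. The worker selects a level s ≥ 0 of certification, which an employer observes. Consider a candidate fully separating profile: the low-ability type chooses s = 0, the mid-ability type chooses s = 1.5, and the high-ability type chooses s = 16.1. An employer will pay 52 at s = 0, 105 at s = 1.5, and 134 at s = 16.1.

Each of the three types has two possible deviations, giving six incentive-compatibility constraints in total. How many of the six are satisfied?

3

High-ability (own payoff 134 − 8.6×16.1 = -4.46): to s=0 gives 52 → profitable ✗; to s=1.5 gives 105 − 8.6×1.5 = 92.1 → profitable ✗.
Low-ability (own payoff 52): to s=1.5 gives 105 − 29.6×1.5 = 60.6 → profitable ✗; to s=16.1 gives 134 − 29.6×16.1 = -342.56 → no gain ✓.
Mid-ability (own payoff 105 − 17.5×1.5 = 78.75): to s=0 gives 52 → no gain ✓; to s=16.1 gives 134 − 17.5×16.1 = -147.75 → no gain ✓.
3 of the 6 constraints hold; not an equilibrium.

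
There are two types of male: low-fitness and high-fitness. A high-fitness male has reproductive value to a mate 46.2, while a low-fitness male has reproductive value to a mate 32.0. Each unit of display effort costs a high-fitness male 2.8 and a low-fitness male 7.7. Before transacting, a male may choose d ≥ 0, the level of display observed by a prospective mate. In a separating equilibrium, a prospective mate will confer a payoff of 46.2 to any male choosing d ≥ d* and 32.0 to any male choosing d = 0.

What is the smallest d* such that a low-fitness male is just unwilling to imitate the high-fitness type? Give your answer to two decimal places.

A low-fitness male choosing d = 0 receives 32.0.
Imitating at d* instead would pay 46.2 at cost 7.7·d*, netting 46.2 − 7.7·d*.
Indifference: 32.0 = 46.2 − 7.7·d*, so d* = (46.2 − 32.0) / 7.7 ≈ 1.84.
At d* the low-fitness type's incentive constraint just binds; the high-fitness type strictly prefers d* since its per-unit cost is lower.

1.84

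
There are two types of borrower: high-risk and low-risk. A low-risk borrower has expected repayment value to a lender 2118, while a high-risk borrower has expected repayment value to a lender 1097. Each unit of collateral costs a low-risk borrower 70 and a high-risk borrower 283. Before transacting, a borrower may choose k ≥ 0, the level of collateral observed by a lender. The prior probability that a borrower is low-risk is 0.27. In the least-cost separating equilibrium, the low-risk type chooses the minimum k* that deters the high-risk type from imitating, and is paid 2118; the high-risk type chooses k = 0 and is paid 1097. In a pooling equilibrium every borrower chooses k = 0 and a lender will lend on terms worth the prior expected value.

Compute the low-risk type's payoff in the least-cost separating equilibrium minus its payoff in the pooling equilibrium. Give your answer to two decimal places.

Least-cost separating signal: k* solves 1097 = 2118 − 283·k*, so k* = (2118 − 1097)/283 ≈ 3.6078.
Low-risk type's separating payoff: 2118 − 70 × k* = 2118 − 70 × (2118 − 1097)/283 = 2118 − 71470/283 ≈ 1865.4558.
Pooling payoff: 0.27 × 2118 + 0.73 × 1097 = 1372.67.
Difference: 1865.4558 − 1372.67 = 492.7858, i.e. 492.79 to two decimal places.
The low-risk type prefers to separate.

492.79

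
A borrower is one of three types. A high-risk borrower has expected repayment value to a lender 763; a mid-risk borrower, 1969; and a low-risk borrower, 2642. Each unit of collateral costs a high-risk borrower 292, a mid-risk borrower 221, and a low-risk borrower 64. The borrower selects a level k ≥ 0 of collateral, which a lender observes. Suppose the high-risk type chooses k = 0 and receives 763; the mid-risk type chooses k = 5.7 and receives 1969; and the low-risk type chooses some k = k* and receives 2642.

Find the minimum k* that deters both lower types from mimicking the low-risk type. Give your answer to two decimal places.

High-risk type (on-path payoff 763) won't mimic when 763 ≥ 2642 − 292·k*, i.e. k* ≥ 6.43.
Mid-risk type (on-path payoff 1969 − 221×5.7 = 709.3) won't mimic when 709.3 ≥ 2642 − 221·k*, i.e. k* ≥ 8.75.
Both must hold, so k* = max(6.43, 8.75) = 8.75. The mid-risk type's constraint binds.

8.75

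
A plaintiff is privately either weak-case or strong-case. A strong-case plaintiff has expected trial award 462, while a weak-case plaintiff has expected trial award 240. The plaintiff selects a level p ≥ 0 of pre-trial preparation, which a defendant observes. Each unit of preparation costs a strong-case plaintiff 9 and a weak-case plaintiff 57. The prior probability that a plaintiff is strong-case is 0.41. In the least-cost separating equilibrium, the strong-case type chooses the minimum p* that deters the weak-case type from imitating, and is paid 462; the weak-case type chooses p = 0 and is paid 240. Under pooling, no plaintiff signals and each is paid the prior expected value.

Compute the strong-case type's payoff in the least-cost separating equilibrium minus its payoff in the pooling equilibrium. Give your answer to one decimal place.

95.9

Least-cost separating signal: p* solves 240 = 462 − 57·p*, so p* = (462 − 240)/57 ≈ 3.8947.
Strong-case type's separating payoff: 462 − 9 × p* = 462 − 9 × (462 − 240)/57 = 462 − 1998/57 ≈ 426.947.
Pooling payoff: 0.41 × 462 + 0.59 × 240 = 331.02.
Difference: 426.947 − 331.02 = 95.927, i.e. 95.9 to one decimal place.
The strong-case type prefers to separate.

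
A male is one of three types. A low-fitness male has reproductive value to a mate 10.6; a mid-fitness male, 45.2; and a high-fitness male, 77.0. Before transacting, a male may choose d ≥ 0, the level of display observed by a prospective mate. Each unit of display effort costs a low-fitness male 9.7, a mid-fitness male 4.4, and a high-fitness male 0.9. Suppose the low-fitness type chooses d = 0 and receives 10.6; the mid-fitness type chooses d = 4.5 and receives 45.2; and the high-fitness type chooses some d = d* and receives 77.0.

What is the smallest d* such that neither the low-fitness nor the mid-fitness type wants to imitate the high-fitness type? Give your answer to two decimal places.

11.73

Mid-fitness type (on-path payoff 45.2 − 4.4×4.5 = 25.4) won't mimic when 25.4 ≥ 77.0 − 4.4·d*, i.e. d* ≥ 11.73.
Low-fitness type (on-path payoff 10.6) won't mimic when 10.6 ≥ 77.0 − 9.7·d*, i.e. d* ≥ 6.85.
Both must hold, so d* = max(6.85, 11.73) = 11.73. The mid-fitness type's constraint binds.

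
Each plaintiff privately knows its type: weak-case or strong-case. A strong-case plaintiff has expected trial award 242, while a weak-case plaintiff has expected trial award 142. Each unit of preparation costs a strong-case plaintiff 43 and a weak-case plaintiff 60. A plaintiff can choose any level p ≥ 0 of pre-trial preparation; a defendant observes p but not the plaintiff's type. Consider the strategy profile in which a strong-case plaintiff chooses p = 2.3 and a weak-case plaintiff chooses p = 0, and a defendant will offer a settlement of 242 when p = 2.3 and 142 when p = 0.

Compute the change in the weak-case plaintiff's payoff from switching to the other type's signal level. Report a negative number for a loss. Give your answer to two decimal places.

-38.00

Playing p = 0 the weak-case plaintiff receives 142.
Deviating to p = 2.3 brings payment 242 at cost 60 × 2.3 = 138, netting 104.
Gain from deviating: 104 − 142 = -38.00.
The gain is negative, so the weak-case type's incentive-compatibility constraint is satisfied.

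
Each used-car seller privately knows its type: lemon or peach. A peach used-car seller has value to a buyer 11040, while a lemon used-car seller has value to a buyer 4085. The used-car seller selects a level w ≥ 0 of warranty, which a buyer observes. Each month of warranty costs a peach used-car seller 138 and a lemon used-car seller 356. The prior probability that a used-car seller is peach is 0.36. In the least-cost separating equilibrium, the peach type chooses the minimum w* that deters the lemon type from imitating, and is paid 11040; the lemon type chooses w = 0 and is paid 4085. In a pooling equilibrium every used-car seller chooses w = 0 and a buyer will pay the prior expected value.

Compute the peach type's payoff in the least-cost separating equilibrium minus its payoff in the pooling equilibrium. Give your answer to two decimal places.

1755.16

Least-cost separating signal: w* solves 4085 = 11040 − 356·w*, so w* = (11040 − 4085)/356 ≈ 19.5365.
Peach type's separating payoff: 11040 − 138 × w* = 11040 − 138 × (11040 − 4085)/356 = 11040 − 959790/356 ≈ 8343.9607.
Pooling payoff: 0.36 × 11040 + 0.64 × 4085 = 6588.8.
Difference: 8343.9607 − 6588.8 = 1755.1607, i.e. 1755.16 to two decimal places.
The peach type prefers to separate.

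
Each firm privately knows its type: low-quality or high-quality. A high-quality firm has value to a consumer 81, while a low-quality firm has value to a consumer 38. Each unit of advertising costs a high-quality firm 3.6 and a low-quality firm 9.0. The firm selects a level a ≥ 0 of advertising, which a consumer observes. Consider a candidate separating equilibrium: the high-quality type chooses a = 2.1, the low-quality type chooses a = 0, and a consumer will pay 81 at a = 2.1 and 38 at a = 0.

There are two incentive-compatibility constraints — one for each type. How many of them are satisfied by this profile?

1

Low-quality type: stay at 0 → 38; mimic → 81 − 9.0 × 2.1 = 62.1. IC fails (38 < 62.1).
High-quality type: signal → 81 − 3.6 × 2.1 = 73.44; deviate to 0 → 38. IC holds (73.44 ≥ 38).
1 of 2 constraints hold, so this profile is not an equilibrium.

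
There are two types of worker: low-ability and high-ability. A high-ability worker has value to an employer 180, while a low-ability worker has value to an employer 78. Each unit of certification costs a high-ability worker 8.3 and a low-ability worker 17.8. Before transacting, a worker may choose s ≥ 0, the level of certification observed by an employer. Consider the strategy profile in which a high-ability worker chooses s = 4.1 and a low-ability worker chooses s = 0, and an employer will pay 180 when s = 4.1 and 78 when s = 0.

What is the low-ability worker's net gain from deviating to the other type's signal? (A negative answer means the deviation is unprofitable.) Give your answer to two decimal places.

Playing s = 0 the low-ability worker receives 78.
Deviating to s = 4.1 brings payment 180 at cost 17.8 × 4.1 = 72.98, netting 107.02.
Gain from deviating: 107.02 − 78 = 29.02.
The gain is positive, so the low-ability type's incentive-compatibility constraint is violated — this profile is not a separating equilibrium.

29.02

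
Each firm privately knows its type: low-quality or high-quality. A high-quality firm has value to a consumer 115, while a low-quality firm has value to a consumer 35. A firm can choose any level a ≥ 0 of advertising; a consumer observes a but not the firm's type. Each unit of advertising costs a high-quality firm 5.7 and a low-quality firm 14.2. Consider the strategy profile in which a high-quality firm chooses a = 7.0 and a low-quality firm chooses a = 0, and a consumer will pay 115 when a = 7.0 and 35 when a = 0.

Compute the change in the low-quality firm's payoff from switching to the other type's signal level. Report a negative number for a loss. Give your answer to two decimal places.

-19.40

Playing a = 0 the low-quality firm receives 35.
Deviating to a = 7.0 brings payment 115 at cost 14.2 × 7.0 = 99.4, netting 15.6.
Gain from deviating: 15.6 − 35 = -19.40.
The gain is negative, so the low-quality type's incentive-compatibility constraint is satisfied.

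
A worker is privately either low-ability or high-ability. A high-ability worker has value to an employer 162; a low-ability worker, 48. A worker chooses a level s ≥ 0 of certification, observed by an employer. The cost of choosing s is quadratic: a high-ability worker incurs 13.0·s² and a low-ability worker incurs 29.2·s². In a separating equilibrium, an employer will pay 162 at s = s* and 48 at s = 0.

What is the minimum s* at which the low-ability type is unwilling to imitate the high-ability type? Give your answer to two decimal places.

The low-ability type at s = 0 receives 48; imitating at s* yields 162 − 29.2·s*².
Indifference: 48 = 162 − 29.2·s*², so s*² = (162 − 48) / 29.2 ≈ 3.9041.
s* = √3.9041 ≈ 1.98.

1.98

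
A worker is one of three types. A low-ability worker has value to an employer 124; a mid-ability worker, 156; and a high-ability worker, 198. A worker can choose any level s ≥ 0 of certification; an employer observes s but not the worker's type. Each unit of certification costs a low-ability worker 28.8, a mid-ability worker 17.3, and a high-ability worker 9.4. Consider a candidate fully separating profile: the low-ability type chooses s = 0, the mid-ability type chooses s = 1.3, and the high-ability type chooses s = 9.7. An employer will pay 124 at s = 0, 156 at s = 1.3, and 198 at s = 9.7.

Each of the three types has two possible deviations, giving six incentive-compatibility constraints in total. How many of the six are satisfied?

4

Mid-ability (own payoff 156 − 17.3×1.3 = 133.51): to s=0 gives 124 → no gain ✓; to s=9.7 gives 198 − 17.3×9.7 = 30.19 → no gain ✓.
Low-ability (own payoff 124): to s=1.3 gives 156 − 28.8×1.3 = 118.56 → no gain ✓; to s=9.7 gives 198 − 28.8×9.7 = -81.36 → no gain ✓.
High-ability (own payoff 198 − 9.4×9.7 = 106.82): to s=0 gives 124 → profitable ✗; to s=1.3 gives 156 − 9.4×1.3 = 143.78 → profitable ✗.
4 of the 6 constraints hold; not an equilibrium.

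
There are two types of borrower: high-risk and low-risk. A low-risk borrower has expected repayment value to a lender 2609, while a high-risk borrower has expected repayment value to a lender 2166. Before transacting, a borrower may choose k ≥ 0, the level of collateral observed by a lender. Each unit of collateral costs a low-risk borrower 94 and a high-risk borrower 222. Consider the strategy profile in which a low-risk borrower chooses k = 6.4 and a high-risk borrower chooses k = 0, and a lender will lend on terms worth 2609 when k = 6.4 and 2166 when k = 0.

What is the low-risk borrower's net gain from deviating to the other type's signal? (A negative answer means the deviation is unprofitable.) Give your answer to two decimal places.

158.60

Playing k = 6.4 the low-risk borrower receives 2609 − 94 × 6.4 = 2007.4.
Deviating to k = 0 yields 2166 instead.
Gain from deviating: 2166 − 2007.4 = 158.60.
The gain is positive, so the low-risk type's incentive-compatibility constraint is violated — this profile is not a separating equilibrium.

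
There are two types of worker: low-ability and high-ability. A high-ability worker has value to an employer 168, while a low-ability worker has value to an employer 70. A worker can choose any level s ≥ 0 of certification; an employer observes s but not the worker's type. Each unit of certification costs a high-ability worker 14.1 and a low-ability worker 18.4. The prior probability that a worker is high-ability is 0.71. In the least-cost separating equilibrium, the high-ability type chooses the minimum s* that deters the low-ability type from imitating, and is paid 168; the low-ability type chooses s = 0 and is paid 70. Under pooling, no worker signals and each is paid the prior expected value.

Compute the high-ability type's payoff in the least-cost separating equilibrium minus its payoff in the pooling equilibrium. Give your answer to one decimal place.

Least-cost separating signal: s* solves 70 = 168 − 18.4·s*, so s* = (168 − 70)/18.4 ≈ 5.3261.
High-ability type's separating payoff: 168 − 14.1 × s* = 168 − 14.1 × (168 − 70)/18.4 = 168 − 1381.8/18.4 ≈ 92.902.
Pooling payoff: 0.71 × 168 + 0.29 × 70 = 139.58.
Difference: 92.902 − 139.58 = -46.678, i.e. -46.7 to one decimal place.
The high-ability type would prefer the pooling outcome.

-46.7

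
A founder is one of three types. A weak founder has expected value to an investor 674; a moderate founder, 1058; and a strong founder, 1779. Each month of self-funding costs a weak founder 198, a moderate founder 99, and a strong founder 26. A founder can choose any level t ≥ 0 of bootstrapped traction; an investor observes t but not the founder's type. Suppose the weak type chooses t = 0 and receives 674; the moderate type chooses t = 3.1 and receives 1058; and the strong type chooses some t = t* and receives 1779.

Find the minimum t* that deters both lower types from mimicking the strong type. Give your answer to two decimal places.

Moderate type (on-path payoff 1058 − 99×3.1 = 751.1) won't mimic when 751.1 ≥ 1779 − 99·t*, i.e. t* ≥ 10.38.
Weak type (on-path payoff 674) won't mimic when 674 ≥ 1779 − 198·t*, i.e. t* ≥ 5.58.
Both must hold, so t* = max(5.58, 10.38) = 10.38. The moderate type's constraint binds.

10.38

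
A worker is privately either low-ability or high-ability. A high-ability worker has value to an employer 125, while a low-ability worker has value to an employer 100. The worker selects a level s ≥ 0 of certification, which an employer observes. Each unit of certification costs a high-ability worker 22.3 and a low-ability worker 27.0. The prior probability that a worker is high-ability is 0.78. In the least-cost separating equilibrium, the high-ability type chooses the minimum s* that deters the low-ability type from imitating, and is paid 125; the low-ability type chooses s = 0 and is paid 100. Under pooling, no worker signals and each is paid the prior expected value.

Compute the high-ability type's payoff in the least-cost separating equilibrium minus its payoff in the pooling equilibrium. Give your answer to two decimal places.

-15.15

Least-cost separating signal: s* solves 100 = 125 − 27.0·s*, so s* = (125 − 100)/27.0 ≈ 0.9259.
High-ability type's separating payoff: 125 − 22.3 × s* = 125 − 22.3 × (125 − 100)/27.0 = 125 − 557.5/27.0 ≈ 104.3519.
Pooling payoff: 0.78 × 125 + 0.22 × 100 = 119.5.
Difference: 104.3519 − 119.5 = -15.1481, i.e. -15.15 to two decimal places.
The high-ability type would prefer the pooling outcome.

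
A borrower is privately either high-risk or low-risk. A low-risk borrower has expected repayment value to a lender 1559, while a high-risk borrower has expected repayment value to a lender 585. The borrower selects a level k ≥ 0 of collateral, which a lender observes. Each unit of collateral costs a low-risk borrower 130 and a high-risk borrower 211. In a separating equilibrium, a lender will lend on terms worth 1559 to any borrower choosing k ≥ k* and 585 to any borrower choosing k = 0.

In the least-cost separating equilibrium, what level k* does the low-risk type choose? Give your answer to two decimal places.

A high-risk borrower choosing k = 0 receives 585.
Imitating at k* instead would pay 1559 at cost 211·k*, netting 1559 − 211·k*.
Indifference: 585 = 1559 − 211·k*, so k* = (1559 − 585) / 211 ≈ 4.62.
At k* the high-risk type's incentive constraint just binds; the low-risk type strictly prefers k* since its per-unit cost is lower.

4.62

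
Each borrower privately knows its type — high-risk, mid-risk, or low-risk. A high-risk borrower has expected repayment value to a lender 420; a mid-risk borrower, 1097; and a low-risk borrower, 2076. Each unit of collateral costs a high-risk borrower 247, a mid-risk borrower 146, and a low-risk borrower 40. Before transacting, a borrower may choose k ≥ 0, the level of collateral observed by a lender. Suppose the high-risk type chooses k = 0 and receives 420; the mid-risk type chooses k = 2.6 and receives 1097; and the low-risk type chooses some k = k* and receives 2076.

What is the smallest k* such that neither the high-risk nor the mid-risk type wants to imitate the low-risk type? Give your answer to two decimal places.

9.31

High-risk type (on-path payoff 420) won't mimic when 420 ≥ 2076 − 247·k*, i.e. k* ≥ 6.70.
Mid-risk type (on-path payoff 1097 − 146×2.6 = 717.4) won't mimic when 717.4 ≥ 2076 − 146·k*, i.e. k* ≥ 9.31.
Both must hold, so k* = max(6.70, 9.31) = 9.31. The mid-risk type's constraint binds.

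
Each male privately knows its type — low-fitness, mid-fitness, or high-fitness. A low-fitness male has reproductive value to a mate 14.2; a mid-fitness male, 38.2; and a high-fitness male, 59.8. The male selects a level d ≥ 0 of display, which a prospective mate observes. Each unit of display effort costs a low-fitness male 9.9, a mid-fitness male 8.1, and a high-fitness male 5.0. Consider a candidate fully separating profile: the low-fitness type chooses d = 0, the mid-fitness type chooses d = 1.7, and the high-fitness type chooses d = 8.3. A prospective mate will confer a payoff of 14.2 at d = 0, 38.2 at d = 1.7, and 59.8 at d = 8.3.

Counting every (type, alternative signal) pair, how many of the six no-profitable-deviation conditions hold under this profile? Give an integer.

High-fitness (own payoff 59.8 − 5.0×8.3 = 18.3): to d=0 gives 14.2 → no gain ✓; to d=1.7 gives 38.2 − 5.0×1.7 = 29.7 → profitable ✗.
Low-fitness (own payoff 14.2): to d=1.7 gives 38.2 − 9.9×1.7 = 21.37 → profitable ✗; to d=8.3 gives 59.8 − 9.9×8.3 = -22.37 → no gain ✓.
Mid-fitness (own payoff 38.2 − 8.1×1.7 = 24.43): to d=0 gives 14.2 → no gain ✓; to d=8.3 gives 59.8 − 8.1×8.3 = -7.43 → no gain ✓.
4 of the 6 constraints hold; not an equilibrium.

4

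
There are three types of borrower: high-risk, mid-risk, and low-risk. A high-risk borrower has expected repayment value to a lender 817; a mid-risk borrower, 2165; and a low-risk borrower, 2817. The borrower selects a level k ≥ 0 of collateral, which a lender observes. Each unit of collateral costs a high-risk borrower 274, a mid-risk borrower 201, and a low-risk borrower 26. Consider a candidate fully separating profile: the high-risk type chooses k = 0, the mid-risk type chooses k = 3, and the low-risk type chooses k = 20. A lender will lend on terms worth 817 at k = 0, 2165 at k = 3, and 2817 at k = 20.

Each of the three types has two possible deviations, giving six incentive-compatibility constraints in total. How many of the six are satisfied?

5

Mid-risk (own payoff 2165 − 201×3 = 1562): to k=0 gives 817 → no gain ✓; to k=20 gives 2817 − 201×20 = -1203 → no gain ✓.
Low-risk (own payoff 2817 − 26×20 = 2297): to k=0 gives 817 → no gain ✓; to k=3 gives 2165 − 26×3 = 2087 → no gain ✓.
High-risk (own payoff 817): to k=3 gives 2165 − 274×3 = 1343 → profitable ✗; to k=20 gives 2817 − 274×20 = -2663 → no gain ✓.
5 of the 6 constraints hold; not an equilibrium.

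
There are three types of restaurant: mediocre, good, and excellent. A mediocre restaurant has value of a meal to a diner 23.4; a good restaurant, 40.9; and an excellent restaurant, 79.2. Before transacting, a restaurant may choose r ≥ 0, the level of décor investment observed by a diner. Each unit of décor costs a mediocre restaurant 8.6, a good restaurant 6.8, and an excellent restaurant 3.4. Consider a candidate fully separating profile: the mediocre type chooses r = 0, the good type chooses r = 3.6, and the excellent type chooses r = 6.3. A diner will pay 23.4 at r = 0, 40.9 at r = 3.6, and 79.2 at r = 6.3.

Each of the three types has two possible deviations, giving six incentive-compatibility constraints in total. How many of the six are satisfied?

Good (own payoff 40.9 − 6.8×3.6 = 16.42): to r=0 gives 23.4 → profitable ✗; to r=6.3 gives 79.2 − 6.8×6.3 = 36.36 → profitable ✗.
Excellent (own payoff 79.2 − 3.4×6.3 = 57.78): to r=0 gives 23.4 → no gain ✓; to r=3.6 gives 40.9 − 3.4×3.6 = 28.66 → no gain ✓.
Mediocre (own payoff 23.4): to r=3.6 gives 40.9 − 8.6×3.6 = 9.94 → no gain ✓; to r=6.3 gives 79.2 − 8.6×6.3 = 25.02 → profitable ✗.
3 of the 6 constraints hold; not an equilibrium.

3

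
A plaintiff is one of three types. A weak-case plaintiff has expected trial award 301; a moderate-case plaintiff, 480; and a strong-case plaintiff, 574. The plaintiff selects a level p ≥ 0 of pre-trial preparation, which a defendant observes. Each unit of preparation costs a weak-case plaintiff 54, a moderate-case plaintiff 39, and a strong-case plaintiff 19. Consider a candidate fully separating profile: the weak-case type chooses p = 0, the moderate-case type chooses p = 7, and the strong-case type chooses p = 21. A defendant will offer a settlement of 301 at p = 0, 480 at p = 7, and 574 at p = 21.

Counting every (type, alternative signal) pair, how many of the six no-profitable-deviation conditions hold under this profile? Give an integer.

3

Strong-case (own payoff 574 − 19×21 = 175): to p=0 gives 301 → profitable ✗; to p=7 gives 480 − 19×7 = 347 → profitable ✗.
Weak-case (own payoff 301): to p=7 gives 480 − 54×7 = 102 → no gain ✓; to p=21 gives 574 − 54×21 = -560 → no gain ✓.
Moderate-case (own payoff 480 − 39×7 = 207): to p=0 gives 301 → profitable ✗; to p=21 gives 574 − 39×21 = -245 → no gain ✓.
3 of the 6 constraints hold; not an equilibrium.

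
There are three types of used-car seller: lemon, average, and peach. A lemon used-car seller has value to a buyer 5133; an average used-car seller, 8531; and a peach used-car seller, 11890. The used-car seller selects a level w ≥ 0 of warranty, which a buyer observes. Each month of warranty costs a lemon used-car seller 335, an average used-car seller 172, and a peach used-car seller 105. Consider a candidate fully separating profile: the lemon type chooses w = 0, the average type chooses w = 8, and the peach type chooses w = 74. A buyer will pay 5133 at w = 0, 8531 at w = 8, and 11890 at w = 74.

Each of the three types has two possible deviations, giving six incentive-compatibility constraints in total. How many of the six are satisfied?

Peach (own payoff 11890 − 105×74 = 4120): to w=0 gives 5133 → profitable ✗; to w=8 gives 8531 − 105×8 = 7691 → profitable ✗.
Average (own payoff 8531 − 172×8 = 7155): to w=0 gives 5133 → no gain ✓; to w=74 gives 11890 − 172×74 = -838 → no gain ✓.
Lemon (own payoff 5133): to w=8 gives 8531 − 335×8 = 5851 → profitable ✗; to w=74 gives 11890 − 335×74 = -12900 → no gain ✓.
3 of the 6 constraints hold; not an equilibrium.

3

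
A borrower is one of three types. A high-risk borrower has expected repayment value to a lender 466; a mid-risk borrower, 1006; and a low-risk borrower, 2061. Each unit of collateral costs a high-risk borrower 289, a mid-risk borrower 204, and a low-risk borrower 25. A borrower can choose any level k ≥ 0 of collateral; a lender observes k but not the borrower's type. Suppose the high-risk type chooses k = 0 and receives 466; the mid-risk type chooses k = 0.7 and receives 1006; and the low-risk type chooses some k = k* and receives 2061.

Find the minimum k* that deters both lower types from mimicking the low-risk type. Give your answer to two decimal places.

High-risk type (on-path payoff 466) won't mimic when 466 ≥ 2061 − 289·k*, i.e. k* ≥ 5.52.
Mid-risk type (on-path payoff 1006 − 204×0.7 = 863.2) won't mimic when 863.2 ≥ 2061 − 204·k*, i.e. k* ≥ 5.87.
Both must hold, so k* = max(5.52, 5.87) = 5.87. The mid-risk type's constraint binds.

5.87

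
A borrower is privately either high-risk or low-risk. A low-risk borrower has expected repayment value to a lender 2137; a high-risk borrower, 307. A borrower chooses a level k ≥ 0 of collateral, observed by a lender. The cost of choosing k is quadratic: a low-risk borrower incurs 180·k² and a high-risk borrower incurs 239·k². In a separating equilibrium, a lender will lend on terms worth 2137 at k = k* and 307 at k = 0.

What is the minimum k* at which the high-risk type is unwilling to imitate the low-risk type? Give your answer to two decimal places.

The high-risk type at k = 0 receives 307; imitating at k* yields 2137 − 239·k*².
Indifference: 307 = 2137 − 239·k*², so k*² = (2137 − 307) / 239 ≈ 7.6569.
k* = √7.6569 ≈ 2.77.

2.77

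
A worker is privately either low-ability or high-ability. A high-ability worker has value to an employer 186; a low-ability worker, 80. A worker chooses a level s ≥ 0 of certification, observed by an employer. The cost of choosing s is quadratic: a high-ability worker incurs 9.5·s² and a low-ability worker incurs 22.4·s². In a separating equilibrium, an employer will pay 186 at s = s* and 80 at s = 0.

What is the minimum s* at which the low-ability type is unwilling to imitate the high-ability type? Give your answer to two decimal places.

2.18

The low-ability type at s = 0 receives 80; imitating at s* yields 186 − 22.4·s*².
Indifference: 80 = 186 − 22.4·s*², so s*² = (186 − 80) / 22.4 ≈ 4.7321.
s* = √4.7321 ≈ 2.18.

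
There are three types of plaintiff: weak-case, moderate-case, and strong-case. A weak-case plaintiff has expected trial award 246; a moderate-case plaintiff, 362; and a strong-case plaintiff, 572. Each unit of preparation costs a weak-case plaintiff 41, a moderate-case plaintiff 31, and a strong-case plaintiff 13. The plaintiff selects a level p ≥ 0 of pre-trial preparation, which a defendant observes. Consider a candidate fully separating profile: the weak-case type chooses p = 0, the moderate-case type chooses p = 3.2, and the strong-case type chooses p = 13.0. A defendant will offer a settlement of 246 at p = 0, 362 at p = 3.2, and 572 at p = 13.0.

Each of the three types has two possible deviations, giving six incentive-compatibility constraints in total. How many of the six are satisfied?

Moderate-case (own payoff 362 − 31×3.2 = 262.8): to p=0 gives 246 → no gain ✓; to p=13.0 gives 572 − 31×13.0 = 169 → no gain ✓.
Weak-case (own payoff 246): to p=3.2 gives 362 − 41×3.2 = 230.8 → no gain ✓; to p=13.0 gives 572 − 41×13.0 = 39 → no gain ✓.
Strong-case (own payoff 572 − 13×13.0 = 403): to p=0 gives 246 → no gain ✓; to p=3.2 gives 362 − 13×3.2 = 320.4 → no gain ✓.
6 of the 6 constraints hold; this profile is a separating equilibrium.

6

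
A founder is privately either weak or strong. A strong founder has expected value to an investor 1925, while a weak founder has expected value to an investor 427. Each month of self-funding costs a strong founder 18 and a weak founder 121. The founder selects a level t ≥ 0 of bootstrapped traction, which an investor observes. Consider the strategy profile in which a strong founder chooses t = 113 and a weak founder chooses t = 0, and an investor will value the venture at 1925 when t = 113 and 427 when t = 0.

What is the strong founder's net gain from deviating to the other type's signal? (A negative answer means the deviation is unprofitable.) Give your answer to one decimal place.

Playing t = 113 the strong founder receives 1925 − 18 × 113 = -109.
Deviating to t = 0 yields 427 instead.
Gain from deviating: 427 − (-109) = 536.0.
The gain is positive, so the strong type's incentive-compatibility constraint is violated — this profile is not a separating equilibrium.

536.0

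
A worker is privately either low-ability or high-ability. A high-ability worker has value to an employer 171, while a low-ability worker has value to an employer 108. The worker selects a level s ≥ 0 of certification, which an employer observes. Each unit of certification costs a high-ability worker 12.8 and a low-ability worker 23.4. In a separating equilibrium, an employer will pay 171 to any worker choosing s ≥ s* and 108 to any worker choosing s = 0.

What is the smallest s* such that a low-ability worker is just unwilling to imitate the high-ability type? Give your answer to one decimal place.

2.7

A low-ability worker choosing s = 0 receives 108.
Imitating at s* instead would pay 171 at cost 23.4·s*, netting 171 − 23.4·s*.
Indifference: 108 = 171 − 23.4·s*, so s* = (171 − 108) / 23.4 ≈ 2.7.
At s* the low-ability type's incentive constraint just binds; the high-ability type strictly prefers s* since its per-unit cost is lower.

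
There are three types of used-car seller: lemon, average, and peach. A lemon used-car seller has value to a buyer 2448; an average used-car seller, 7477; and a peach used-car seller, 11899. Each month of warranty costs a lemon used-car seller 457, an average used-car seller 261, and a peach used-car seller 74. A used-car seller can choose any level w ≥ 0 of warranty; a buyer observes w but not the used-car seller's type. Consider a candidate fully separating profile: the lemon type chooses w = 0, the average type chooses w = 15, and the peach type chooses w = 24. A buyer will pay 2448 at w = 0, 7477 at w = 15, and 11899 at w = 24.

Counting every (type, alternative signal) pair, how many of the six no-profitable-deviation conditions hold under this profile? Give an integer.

5

Lemon (own payoff 2448): to w=15 gives 7477 − 457×15 = 622 → no gain ✓; to w=24 gives 11899 − 457×24 = 931 → no gain ✓.
Average (own payoff 7477 − 261×15 = 3562): to w=0 gives 2448 → no gain ✓; to w=24 gives 11899 − 261×24 = 5635 → profitable ✗.
Peach (own payoff 11899 − 74×24 = 10123): to w=0 gives 2448 → no gain ✓; to w=15 gives 7477 − 74×15 = 6367 → no gain ✓.
5 of the 6 constraints hold; not an equilibrium.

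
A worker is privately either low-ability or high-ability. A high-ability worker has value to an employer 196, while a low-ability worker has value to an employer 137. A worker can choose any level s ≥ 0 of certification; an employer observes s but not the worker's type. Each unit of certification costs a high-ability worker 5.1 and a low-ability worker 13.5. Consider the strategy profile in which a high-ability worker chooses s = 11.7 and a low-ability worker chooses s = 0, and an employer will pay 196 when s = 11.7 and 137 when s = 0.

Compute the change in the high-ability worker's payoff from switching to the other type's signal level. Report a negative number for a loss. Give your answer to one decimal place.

Playing s = 11.7 the high-ability worker receives 196 − 5.1 × 11.7 = 136.33.
Deviating to s = 0 yields 137 instead.
Gain from deviating: 137 − 136.33 = 0.67, i.e. 0.7 to one decimal place.
The gain is positive, so the high-ability type's incentive-compatibility constraint is violated — this profile is not a separating equilibrium.

0.7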